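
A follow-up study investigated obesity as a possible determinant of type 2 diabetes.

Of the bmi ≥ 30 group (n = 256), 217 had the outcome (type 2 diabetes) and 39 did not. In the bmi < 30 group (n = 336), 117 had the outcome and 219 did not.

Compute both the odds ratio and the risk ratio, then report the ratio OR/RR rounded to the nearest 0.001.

From the description: a = 217, b = 39, c = 117, d = 219.
OR = (217·219)/(39·117) = 47523/4563 = 10.41486
Risk in exposed = 217/256 = 0.84766; risk in unexposed = 117/336 = 0.34821; RR = 2.43429
OR/RR = 10.41486 / 2.43429 = 4.27839
The outcome is not rare, so the OR lies further from 1 than the RR.

4.278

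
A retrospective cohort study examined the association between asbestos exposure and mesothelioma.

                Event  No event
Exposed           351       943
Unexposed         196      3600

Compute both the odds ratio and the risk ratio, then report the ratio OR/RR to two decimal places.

1.30

Cells: a = 351, b = 943, c = 196, d = 3600.
OR = (351·3600)/(943·196) = 1263600/184828 = 6.83663
Risk in exposed = 351/1294 = 0.27125; risk in unexposed = 196/3796 = 0.05163; RR = 5.25343
OR/RR = 6.83663 / 5.25343 = 1.30136
The outcome is not rare, so the OR lies further from 1 than the RR.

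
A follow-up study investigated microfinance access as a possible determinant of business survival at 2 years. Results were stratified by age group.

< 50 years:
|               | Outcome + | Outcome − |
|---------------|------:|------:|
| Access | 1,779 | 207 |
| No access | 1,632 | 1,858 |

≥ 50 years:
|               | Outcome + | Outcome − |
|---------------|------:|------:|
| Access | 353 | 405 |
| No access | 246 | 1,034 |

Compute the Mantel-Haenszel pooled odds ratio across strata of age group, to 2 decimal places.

OR_MH = Σ(aᵢdᵢ/nᵢ) / Σ(bᵢcᵢ/nᵢ), where nᵢ is the stratum total.
Stratum 1 (< 50 years): n = 5476; a·d/n = 1779·1858/5476 = 603.6125; b·c/n = 207·1632/5476 = 61.6917
Stratum 2 (≥ 50 years): n = 2038; a·d/n = 353·1034/2038 = 179.0981; b·c/n = 405·246/2038 = 48.8862
OR_MH = (603.6125 + 179.0981) / (61.6917 + 48.8862) = 782.7106 / 110.5779 = 7.07836

7.08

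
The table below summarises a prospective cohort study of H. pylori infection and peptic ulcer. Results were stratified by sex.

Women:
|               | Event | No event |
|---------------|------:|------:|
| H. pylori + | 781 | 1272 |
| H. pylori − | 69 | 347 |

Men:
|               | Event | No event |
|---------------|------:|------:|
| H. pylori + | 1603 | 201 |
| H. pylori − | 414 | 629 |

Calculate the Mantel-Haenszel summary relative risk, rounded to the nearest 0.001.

RR_MH = Σ(aᵢ·n₀ᵢ/nᵢ) / Σ(cᵢ·n₁ᵢ/nᵢ), with n₁ᵢ = aᵢ+bᵢ (exposed), n₀ᵢ = cᵢ+dᵢ (unexposed), nᵢ = n₁ᵢ+n₀ᵢ.
Stratum 1 (Women): n₁ = 2053, n₀ = 416, n = 2469; a·n₀/n = 781·416/2469 = 131.5901; c·n₁/n = 69·2053/2469 = 57.3742
Stratum 2 (Men): n₁ = 1804, n₀ = 1043, n = 2847; a·n₀/n = 1603·1043/2847 = 587.2599; c·n₁/n = 414·1804/2847 = 262.3309
RR_MH = (131.5901 + 587.2599) / (57.3742 + 262.3309) = 718.8500 / 319.7051 = 2.24848

2.248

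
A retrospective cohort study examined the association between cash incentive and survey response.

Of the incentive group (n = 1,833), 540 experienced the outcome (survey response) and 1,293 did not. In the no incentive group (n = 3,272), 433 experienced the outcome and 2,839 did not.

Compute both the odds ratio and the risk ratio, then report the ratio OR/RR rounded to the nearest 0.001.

From the description: a = 540, b = 1293, c = 433, d = 2839.
OR = (540·2839)/(1293·433) = 1533060/559869 = 2.73825
Risk in exposed = 540/1833 = 0.29460; risk in unexposed = 433/3272 = 0.13233; RR = 2.22616
OR/RR = 2.73825 / 2.22616 = 1.23003
The outcome is not rare, so the OR lies further from 1 than the RR.

1.230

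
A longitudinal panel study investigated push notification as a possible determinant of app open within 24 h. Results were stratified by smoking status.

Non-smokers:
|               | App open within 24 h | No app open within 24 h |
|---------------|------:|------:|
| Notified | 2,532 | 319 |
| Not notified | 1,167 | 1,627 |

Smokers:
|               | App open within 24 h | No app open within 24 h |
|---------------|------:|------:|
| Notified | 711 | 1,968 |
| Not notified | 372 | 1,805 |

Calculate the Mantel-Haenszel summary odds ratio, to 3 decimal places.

OR_MH = Σ(aᵢdᵢ/nᵢ) / Σ(bᵢcᵢ/nᵢ), where nᵢ is the stratum total.
Stratum 1 (Non-smokers): n = 5645; a·d/n = 2532·1627/5645 = 729.7722; b·c/n = 319·1167/5645 = 65.9474
Stratum 2 (Smokers): n = 4856; a·d/n = 711·1805/4856 = 264.2823; b·c/n = 1968·372/4856 = 150.7611
OR_MH = (729.7722 + 264.2823) / (65.9474 + 150.7611) = 994.0545 / 216.7085 = 4.58706

4.587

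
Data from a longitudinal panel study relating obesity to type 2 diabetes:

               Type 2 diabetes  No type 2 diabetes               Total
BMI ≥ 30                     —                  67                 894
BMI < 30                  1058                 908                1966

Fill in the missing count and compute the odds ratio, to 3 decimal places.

10.593

The missing cell is in the exposed row: 894 − 67 = 827.
So a = 827, b = 67, c = 1058, d = 908.
OR = (a·d)/(b·c) = (827 × 908) / (67 × 1058) = 750916 / 70886 = 10.59329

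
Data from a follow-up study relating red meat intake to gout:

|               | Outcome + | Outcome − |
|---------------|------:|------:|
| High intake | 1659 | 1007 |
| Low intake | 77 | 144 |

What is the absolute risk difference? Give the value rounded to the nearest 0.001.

0.274

Cells: a = 1659, b = 1007, c = 77, d = 144.
Risk in exposed = 1659/2666 = 0.622281; risk in unexposed = 77/221 = 0.348416.
Risk difference = 0.622281 − 0.348416 = 0.273864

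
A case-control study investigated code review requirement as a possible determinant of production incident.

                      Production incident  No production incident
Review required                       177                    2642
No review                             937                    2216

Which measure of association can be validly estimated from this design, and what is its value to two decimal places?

Cells: a = 177, b = 2642, c = 937, d = 2216.
This is a case-control study: participants were sampled on outcome status, so risks in the source population cannot be estimated directly — relative risk is not valid here. The odds ratio is the appropriate measure.
OR = (a·d)/(b·c) = (177 × 2216) / (2642 × 937) = 392232 / 2475554 = 0.15844

0.16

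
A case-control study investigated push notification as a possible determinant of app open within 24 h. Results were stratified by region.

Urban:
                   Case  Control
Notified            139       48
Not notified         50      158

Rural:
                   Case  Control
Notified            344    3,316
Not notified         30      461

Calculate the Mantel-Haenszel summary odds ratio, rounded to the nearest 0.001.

OR_MH = Σ(aᵢdᵢ/nᵢ) / Σ(bᵢcᵢ/nᵢ), where nᵢ is the stratum total.
Stratum 1 (Urban): n = 395; a·d/n = 139·158/395 = 55.6000; b·c/n = 48·50/395 = 6.0759
Stratum 2 (Rural): n = 4151; a·d/n = 344·461/4151 = 38.2038; b·c/n = 3316·30/4151 = 23.9653
OR_MH = (55.6000 + 38.2038) / (6.0759 + 23.9653) = 93.8038 / 30.0413 = 3.12250

3.122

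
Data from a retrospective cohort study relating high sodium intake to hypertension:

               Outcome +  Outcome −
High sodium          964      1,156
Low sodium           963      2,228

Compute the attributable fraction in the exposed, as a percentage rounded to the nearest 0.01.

Cells: a = 964, b = 1156, c = 963, d = 2228.
Risk in exposed = 964/2120 = 0.45472; risk in unexposed = 963/3191 = 0.30179.
RR = 0.45472/0.30179 = 1.50675
AR% = (RR − 1)/RR × 100 = (1.50675 − 1)/1.50675 × 100 = 33.6321%

33.63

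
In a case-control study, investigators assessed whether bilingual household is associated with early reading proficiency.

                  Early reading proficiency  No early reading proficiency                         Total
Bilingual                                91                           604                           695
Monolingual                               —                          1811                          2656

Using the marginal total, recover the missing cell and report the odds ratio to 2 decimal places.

0.32

The missing cell is in the unexposed row: 2656 − 1811 = 845.
So a = 91, b = 604, c = 845, d = 1811.
OR = (a·d)/(b·c) = (91 × 1811) / (604 × 845) = 164801 / 510380 = 0.32290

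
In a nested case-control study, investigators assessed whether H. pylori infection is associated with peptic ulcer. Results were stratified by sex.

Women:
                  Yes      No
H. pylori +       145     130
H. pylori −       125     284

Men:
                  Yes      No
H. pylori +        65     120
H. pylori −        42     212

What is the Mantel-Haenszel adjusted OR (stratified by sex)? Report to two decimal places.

2.60

OR_MH = Σ(aᵢdᵢ/nᵢ) / Σ(bᵢcᵢ/nᵢ), where nᵢ is the stratum total.
Stratum 1 (Women): n = 684; a·d/n = 145·284/684 = 60.2047; b·c/n = 130·125/684 = 23.7573
Stratum 2 (Men): n = 439; a·d/n = 65·212/439 = 31.3895; b·c/n = 120·42/439 = 11.4806
OR_MH = (60.2047 + 31.3895) / (23.7573 + 11.4806) = 91.5942 / 35.2379 = 2.59931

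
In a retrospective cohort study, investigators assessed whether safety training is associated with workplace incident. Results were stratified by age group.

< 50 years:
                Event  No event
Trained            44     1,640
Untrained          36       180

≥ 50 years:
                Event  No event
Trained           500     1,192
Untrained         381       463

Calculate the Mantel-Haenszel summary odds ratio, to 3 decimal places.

OR_MH = Σ(aᵢdᵢ/nᵢ) / Σ(bᵢcᵢ/nᵢ), where nᵢ is the stratum total.
Stratum 1 (< 50 years): n = 1900; a·d/n = 44·180/1900 = 4.1684; b·c/n = 1640·36/1900 = 31.0737
Stratum 2 (≥ 50 years): n = 2536; a·d/n = 500·463/2536 = 91.2855; b·c/n = 1192·381/2536 = 179.0820
OR_MH = (4.1684 + 91.2855) / (31.0737 + 179.0820) = 95.4539 / 210.1557 = 0.45421

0.454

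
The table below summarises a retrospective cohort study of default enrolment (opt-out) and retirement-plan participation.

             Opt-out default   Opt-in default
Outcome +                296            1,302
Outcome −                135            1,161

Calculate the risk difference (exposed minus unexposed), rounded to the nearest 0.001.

Reading the table with exposure as columns: a = 296 (Opt-out default, case), b = 135 (Opt-out default, non-case), c = 1302 (Opt-in default, case), d = 1161.
Risk in exposed = 296/431 = 0.686775; risk in unexposed = 1302/2463 = 0.528624.
Risk difference = 0.686775 − 0.528624 = 0.158151

0.158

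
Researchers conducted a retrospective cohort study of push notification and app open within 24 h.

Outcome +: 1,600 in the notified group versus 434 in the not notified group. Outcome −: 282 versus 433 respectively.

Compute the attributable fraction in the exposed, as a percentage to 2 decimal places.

From the description: a = 1600, b = 282, c = 434, d = 433.
Risk in exposed = 1600/1882 = 0.85016; risk in unexposed = 434/867 = 0.50058.
RR = 0.85016/0.50058 = 1.69836
AR% = (RR − 1)/RR × 100 = (1.69836 − 1)/1.69836 × 100 = 41.1197%

41.12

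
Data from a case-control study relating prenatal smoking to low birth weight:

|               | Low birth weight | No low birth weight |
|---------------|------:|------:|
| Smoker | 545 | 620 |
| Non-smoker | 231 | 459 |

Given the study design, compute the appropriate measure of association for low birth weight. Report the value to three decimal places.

Cells: a = 545, b = 620, c = 231, d = 459.
This is a case-control study: participants were sampled on outcome status, so risks in the source population cannot be estimated directly — relative risk is not valid here. The odds ratio is the appropriate measure.
OR = (a·d)/(b·c) = (545 × 459) / (620 × 231) = 250155 / 143220 = 1.74665

1.747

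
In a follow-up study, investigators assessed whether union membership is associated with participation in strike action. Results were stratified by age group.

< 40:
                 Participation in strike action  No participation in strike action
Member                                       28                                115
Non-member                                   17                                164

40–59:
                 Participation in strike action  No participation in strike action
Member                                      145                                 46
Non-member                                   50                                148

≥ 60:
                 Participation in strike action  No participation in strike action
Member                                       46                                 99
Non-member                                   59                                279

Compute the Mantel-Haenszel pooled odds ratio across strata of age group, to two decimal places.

3.99

OR_MH = Σ(aᵢdᵢ/nᵢ) / Σ(bᵢcᵢ/nᵢ), where nᵢ is the stratum total.
Stratum 1 (< 40): n = 324; a·d/n = 28·164/324 = 14.1728; b·c/n = 115·17/324 = 6.0340
Stratum 2 (40–59): n = 389; a·d/n = 145·148/389 = 55.1671; b·c/n = 46·50/389 = 5.9126
Stratum 3 (≥ 60): n = 483; a·d/n = 46·279/483 = 26.5714; b·c/n = 99·59/483 = 12.0932
OR_MH = (14.1728 + 55.1671 + 26.5714) / (6.0340 + 5.9126 + 12.0932) = 95.9114 / 24.0397 = 3.98970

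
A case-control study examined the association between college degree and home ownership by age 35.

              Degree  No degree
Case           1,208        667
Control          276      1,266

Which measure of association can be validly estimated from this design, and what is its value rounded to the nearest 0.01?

Reading the table with exposure as columns: a = 1208 (Degree, case), b = 276 (Degree, non-case), c = 667 (No degree, case), d = 1266.
This is a case-control study: participants were sampled on outcome status, so risks in the source population cannot be estimated directly — relative risk is not valid here. The odds ratio is the appropriate measure.
OR = (a·d)/(b·c) = (1208 × 1266) / (276 × 667) = 1529328 / 184092 = 8.30741

8.31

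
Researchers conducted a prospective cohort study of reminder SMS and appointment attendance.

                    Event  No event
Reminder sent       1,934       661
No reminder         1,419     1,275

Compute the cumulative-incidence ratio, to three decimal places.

Cells: a = 1934, b = 661, c = 1419, d = 1275.
Risk in exposed = 1934/2595 = 0.74528; risk in unexposed = 1419/2694 = 0.52673.
RR = 0.74528 / 0.52673 = 1.41493
The risk among the exposed is 1.41 times that among the unexposed.

1.415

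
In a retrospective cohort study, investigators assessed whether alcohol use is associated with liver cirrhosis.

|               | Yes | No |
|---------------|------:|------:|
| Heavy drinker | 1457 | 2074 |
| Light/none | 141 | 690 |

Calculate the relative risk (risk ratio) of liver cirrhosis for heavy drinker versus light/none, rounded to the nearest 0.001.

2.432

Cells: a = 1457, b = 2074, c = 141, d = 690.
Risk in exposed = 1457/3531 = 0.41263; risk in unexposed = 141/831 = 0.16968.
RR = 0.41263 / 0.16968 = 2.43189
The risk among the exposed is 2.43 times that among the unexposed.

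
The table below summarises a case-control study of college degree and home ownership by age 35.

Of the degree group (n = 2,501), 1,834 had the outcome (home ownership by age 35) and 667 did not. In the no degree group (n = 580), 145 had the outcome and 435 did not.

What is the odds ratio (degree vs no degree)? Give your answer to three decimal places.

From the description: a = 1834, b = 667, c = 145, d = 435.
OR = (a·d)/(b·c) = (1834 × 435) / (667 × 145) = 797790 / 96715 = 8.24888
The odds of home ownership by age 35 are about 8.25 times as high in the degree group.

8.249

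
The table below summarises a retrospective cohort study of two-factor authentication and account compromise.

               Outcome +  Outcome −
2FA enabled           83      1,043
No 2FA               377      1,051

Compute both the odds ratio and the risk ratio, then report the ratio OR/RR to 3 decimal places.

0.795

Cells: a = 83, b = 1043, c = 377, d = 1051.
OR = (83·1051)/(1043·377) = 87233/393211 = 0.22185
Risk in exposed = 83/1126 = 0.07371; risk in unexposed = 377/1428 = 0.26401; RR = 0.27921
OR/RR = 0.22185 / 0.27921 = 0.79456
The outcome is not rare, so the OR lies further from 1 than the RR.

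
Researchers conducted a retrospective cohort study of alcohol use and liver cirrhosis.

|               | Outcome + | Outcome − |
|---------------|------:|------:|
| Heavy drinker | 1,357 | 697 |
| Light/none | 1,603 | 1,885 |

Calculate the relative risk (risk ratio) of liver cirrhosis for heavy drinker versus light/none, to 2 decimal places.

Cells: a = 1357, b = 697, c = 1603, d = 1885.
Risk in exposed = 1357/2054 = 0.66066; risk in unexposed = 1603/3488 = 0.45958.
RR = 0.66066 / 0.45958 = 1.43755
The risk among the exposed is 1.44 times that among the unexposed.

1.44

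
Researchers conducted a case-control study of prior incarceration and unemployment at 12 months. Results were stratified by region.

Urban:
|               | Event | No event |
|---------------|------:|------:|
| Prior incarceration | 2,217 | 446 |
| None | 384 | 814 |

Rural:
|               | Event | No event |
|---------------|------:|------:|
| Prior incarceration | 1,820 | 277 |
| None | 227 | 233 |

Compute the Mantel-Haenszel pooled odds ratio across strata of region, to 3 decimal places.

OR_MH = Σ(aᵢdᵢ/nᵢ) / Σ(bᵢcᵢ/nᵢ), where nᵢ is the stratum total.
Stratum 1 (Urban): n = 3861; a·d/n = 2217·814/3861 = 467.4017; b·c/n = 446·384/3861 = 44.3574
Stratum 2 (Rural): n = 2557; a·d/n = 1820·233/2557 = 165.8428; b·c/n = 277·227/2557 = 24.5909
OR_MH = (467.4017 + 165.8428) / (44.3574 + 24.5909) = 633.2445 / 68.9483 = 9.18433

9.184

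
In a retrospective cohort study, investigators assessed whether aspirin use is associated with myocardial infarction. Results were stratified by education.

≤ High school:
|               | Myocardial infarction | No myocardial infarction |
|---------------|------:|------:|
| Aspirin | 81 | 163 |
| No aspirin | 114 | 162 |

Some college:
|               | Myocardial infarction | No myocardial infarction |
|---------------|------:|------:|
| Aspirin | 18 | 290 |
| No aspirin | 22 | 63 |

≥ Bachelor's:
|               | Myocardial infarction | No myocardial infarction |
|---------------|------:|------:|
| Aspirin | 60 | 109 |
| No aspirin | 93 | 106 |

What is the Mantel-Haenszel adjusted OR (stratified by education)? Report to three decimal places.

OR_MH = Σ(aᵢdᵢ/nᵢ) / Σ(bᵢcᵢ/nᵢ), where nᵢ is the stratum total.
Stratum 1 (≤ High school): n = 520; a·d/n = 81·162/520 = 25.2346; b·c/n = 163·114/520 = 35.7346
Stratum 2 (Some college): n = 393; a·d/n = 18·63/393 = 2.8855; b·c/n = 290·22/393 = 16.2341
Stratum 3 (≥ Bachelor's): n = 368; a·d/n = 60·106/368 = 17.2826; b·c/n = 109·93/368 = 27.5462
OR_MH = (25.2346 + 2.8855 + 17.2826) / (35.7346 + 16.2341 + 27.5462) = 45.4027 / 79.5149 = 0.57100

0.571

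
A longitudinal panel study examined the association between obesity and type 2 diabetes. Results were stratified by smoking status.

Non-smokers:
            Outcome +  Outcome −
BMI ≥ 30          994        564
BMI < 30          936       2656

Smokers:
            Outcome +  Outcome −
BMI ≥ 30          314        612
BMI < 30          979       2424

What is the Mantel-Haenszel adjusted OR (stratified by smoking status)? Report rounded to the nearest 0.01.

2.86

OR_MH = Σ(aᵢdᵢ/nᵢ) / Σ(bᵢcᵢ/nᵢ), where nᵢ is the stratum total.
Stratum 1 (Non-smokers): n = 5150; a·d/n = 994·2656/5150 = 512.6338; b·c/n = 564·936/5150 = 102.5056
Stratum 2 (Smokers): n = 4329; a·d/n = 314·2424/4329 = 175.8226; b·c/n = 612·979/4329 = 138.4033
OR_MH = (512.6338 + 175.8226) / (102.5056 + 138.4033) = 688.4564 / 240.9090 = 2.85775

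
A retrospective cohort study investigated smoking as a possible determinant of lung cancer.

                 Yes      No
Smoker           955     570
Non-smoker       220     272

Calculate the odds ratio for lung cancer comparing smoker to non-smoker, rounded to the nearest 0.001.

Cells: a = 955, b = 570, c = 220, d = 272.
OR = (a·d)/(b·c) = (955 × 272) / (570 × 220) = 259760 / 125400 = 2.07145
The odds of lung cancer are about 2.07 times as high in the smoker group.

2.071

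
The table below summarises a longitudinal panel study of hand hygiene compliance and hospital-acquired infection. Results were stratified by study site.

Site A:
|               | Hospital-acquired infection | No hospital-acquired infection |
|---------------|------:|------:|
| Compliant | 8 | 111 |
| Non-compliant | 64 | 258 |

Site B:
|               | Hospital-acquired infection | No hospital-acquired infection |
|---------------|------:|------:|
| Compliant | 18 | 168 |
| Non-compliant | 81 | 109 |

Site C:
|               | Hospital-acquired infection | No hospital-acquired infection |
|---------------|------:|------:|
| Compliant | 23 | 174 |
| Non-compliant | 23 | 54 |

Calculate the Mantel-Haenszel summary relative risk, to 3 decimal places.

0.290

RR_MH = Σ(aᵢ·n₀ᵢ/nᵢ) / Σ(cᵢ·n₁ᵢ/nᵢ), with n₁ᵢ = aᵢ+bᵢ (exposed), n₀ᵢ = cᵢ+dᵢ (unexposed), nᵢ = n₁ᵢ+n₀ᵢ.
Stratum 1 (Site A): n₁ = 119, n₀ = 322, n = 441; a·n₀/n = 8·322/441 = 5.8413; c·n₁/n = 64·119/441 = 17.2698
Stratum 2 (Site B): n₁ = 186, n₀ = 190, n = 376; a·n₀/n = 18·190/376 = 9.0957; c·n₁/n = 81·186/376 = 40.0691
Stratum 3 (Site C): n₁ = 197, n₀ = 77, n = 274; a·n₀/n = 23·77/274 = 6.4635; c·n₁/n = 23·197/274 = 16.5365
RR_MH = (5.8413 + 9.0957 + 6.4635) / (17.2698 + 40.0691 + 16.5365) = 21.4005 / 73.8755 = 0.28968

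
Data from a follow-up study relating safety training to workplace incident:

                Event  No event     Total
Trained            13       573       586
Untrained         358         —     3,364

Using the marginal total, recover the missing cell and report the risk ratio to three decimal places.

0.208

The missing cell is in the unexposed row: 3364 − 358 = 3006.
So a = 13, b = 573, c = 358, d = 3006.
RR = [a/(a+b)] / [c/(c+d)] = (13/586) / (358/3364) = 0.02218/0.10642 = 0.20846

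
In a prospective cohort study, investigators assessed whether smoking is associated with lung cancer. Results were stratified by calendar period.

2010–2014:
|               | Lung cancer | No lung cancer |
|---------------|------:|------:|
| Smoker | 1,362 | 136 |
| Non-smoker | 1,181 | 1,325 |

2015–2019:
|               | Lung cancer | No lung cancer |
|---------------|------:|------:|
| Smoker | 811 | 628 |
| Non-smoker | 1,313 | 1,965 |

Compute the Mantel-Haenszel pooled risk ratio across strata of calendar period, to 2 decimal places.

1.68

RR_MH = Σ(aᵢ·n₀ᵢ/nᵢ) / Σ(cᵢ·n₁ᵢ/nᵢ), with n₁ᵢ = aᵢ+bᵢ (exposed), n₀ᵢ = cᵢ+dᵢ (unexposed), nᵢ = n₁ᵢ+n₀ᵢ.
Stratum 1 (2010–2014): n₁ = 1498, n₀ = 2506, n = 4004; a·n₀/n = 1362·2506/4004 = 852.4406; c·n₁/n = 1181·1498/4004 = 441.8427
Stratum 2 (2015–2019): n₁ = 1439, n₀ = 3278, n = 4717; a·n₀/n = 811·3278/4717 = 563.5908; c·n₁/n = 1313·1439/4717 = 400.5527
RR_MH = (852.4406 + 563.5908) / (441.8427 + 400.5527) = 1416.0314 / 842.3953 = 1.68096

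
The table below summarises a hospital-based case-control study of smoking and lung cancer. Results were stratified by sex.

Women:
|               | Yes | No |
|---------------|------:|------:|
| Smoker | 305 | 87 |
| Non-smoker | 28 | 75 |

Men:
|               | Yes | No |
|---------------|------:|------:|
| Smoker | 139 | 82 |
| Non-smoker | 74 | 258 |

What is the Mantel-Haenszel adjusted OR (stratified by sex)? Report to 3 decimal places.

6.988

OR_MH = Σ(aᵢdᵢ/nᵢ) / Σ(bᵢcᵢ/nᵢ), where nᵢ is the stratum total.
Stratum 1 (Women): n = 495; a·d/n = 305·75/495 = 46.2121; b·c/n = 87·28/495 = 4.9212
Stratum 2 (Men): n = 553; a·d/n = 139·258/553 = 64.8499; b·c/n = 82·74/553 = 10.9729
OR_MH = (46.2121 + 64.8499) / (4.9212 + 10.9729) = 111.0620 / 15.8941 = 6.98763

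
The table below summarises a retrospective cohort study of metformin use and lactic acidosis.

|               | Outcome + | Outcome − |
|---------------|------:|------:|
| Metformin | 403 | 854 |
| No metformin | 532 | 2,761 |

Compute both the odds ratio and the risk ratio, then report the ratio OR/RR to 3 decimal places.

1.234

Cells: a = 403, b = 854, c = 532, d = 2761.
OR = (403·2761)/(854·532) = 1112683/454328 = 2.44907
Risk in exposed = 403/1257 = 0.32060; risk in unexposed = 532/3293 = 0.16155; RR = 1.98449
OR/RR = 2.44907 / 1.98449 = 1.23410
The outcome is not rare, so the OR lies further from 1 than the RR.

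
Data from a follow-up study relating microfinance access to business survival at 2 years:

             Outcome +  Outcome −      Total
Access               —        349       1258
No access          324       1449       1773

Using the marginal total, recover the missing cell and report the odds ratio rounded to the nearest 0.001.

The missing cell is in the exposed row: 1258 − 349 = 909.
So a = 909, b = 349, c = 324, d = 1449.
OR = (a·d)/(b·c) = (909 × 1449) / (349 × 324) = 1317141 / 113076 = 11.64828

11.648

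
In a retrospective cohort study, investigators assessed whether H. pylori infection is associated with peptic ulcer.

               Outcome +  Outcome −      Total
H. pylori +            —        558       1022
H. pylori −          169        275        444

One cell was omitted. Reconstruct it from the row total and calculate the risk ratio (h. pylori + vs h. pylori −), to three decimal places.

The missing cell is in the exposed row: 1022 − 558 = 464.
So a = 464, b = 558, c = 169, d = 275.
RR = [a/(a+b)] / [c/(c+d)] = (464/1022) / (169/444) = 0.45401/0.38063 = 1.19279

1.193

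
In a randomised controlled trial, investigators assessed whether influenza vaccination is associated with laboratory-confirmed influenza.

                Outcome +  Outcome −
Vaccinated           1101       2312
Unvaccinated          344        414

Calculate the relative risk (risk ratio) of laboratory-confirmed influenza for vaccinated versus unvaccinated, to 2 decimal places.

0.71

Cells: a = 1101, b = 2312, c = 344, d = 414.
Risk in exposed = 1101/3413 = 0.32259; risk in unexposed = 344/758 = 0.45383.
RR = 0.32259 / 0.45383 = 0.71082
The risk is 29% lower among the exposed than among the unexposed.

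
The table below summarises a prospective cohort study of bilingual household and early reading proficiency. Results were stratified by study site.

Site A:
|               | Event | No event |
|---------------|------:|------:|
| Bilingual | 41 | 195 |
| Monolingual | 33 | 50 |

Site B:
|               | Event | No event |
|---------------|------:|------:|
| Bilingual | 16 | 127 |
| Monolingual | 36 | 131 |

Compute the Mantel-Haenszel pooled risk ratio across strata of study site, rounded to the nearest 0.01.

0.47

RR_MH = Σ(aᵢ·n₀ᵢ/nᵢ) / Σ(cᵢ·n₁ᵢ/nᵢ), with n₁ᵢ = aᵢ+bᵢ (exposed), n₀ᵢ = cᵢ+dᵢ (unexposed), nᵢ = n₁ᵢ+n₀ᵢ.
Stratum 1 (Site A): n₁ = 236, n₀ = 83, n = 319; a·n₀/n = 41·83/319 = 10.6677; c·n₁/n = 33·236/319 = 24.4138
Stratum 2 (Site B): n₁ = 143, n₀ = 167, n = 310; a·n₀/n = 16·167/310 = 8.6194; c·n₁/n = 36·143/310 = 16.6065
RR_MH = (10.6677 + 8.6194) / (24.4138 + 16.6065) = 19.2871 / 41.0202 = 0.47018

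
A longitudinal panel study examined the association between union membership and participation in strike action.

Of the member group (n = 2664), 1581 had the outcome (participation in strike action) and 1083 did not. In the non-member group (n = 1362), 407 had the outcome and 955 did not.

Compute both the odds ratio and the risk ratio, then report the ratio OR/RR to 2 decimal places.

1.72

From the description: a = 1581, b = 1083, c = 407, d = 955.
OR = (1581·955)/(1083·407) = 1509855/440781 = 3.42541
Risk in exposed = 1581/2664 = 0.59347; risk in unexposed = 407/1362 = 0.29883; RR = 1.98601
OR/RR = 3.42541 / 1.98601 = 1.72477
The outcome is not rare, so the OR lies further from 1 than the RR.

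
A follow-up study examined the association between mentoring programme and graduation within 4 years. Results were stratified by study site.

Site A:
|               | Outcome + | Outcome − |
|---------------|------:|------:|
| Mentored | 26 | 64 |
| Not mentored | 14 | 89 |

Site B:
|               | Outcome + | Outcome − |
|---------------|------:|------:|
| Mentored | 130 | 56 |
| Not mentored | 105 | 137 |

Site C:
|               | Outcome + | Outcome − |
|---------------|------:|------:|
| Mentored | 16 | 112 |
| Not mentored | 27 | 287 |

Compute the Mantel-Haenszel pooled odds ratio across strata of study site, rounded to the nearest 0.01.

2.54

OR_MH = Σ(aᵢdᵢ/nᵢ) / Σ(bᵢcᵢ/nᵢ), where nᵢ is the stratum total.
Stratum 1 (Site A): n = 193; a·d/n = 26·89/193 = 11.9896; b·c/n = 64·14/193 = 4.6425
Stratum 2 (Site B): n = 428; a·d/n = 130·137/428 = 41.6121; b·c/n = 56·105/428 = 13.7383
Stratum 3 (Site C): n = 442; a·d/n = 16·287/442 = 10.3891; b·c/n = 112·27/442 = 6.8416
OR_MH = (11.9896 + 41.6121 + 10.3891) / (4.6425 + 13.7383 + 6.8416) = 63.9909 / 25.2224 = 2.53706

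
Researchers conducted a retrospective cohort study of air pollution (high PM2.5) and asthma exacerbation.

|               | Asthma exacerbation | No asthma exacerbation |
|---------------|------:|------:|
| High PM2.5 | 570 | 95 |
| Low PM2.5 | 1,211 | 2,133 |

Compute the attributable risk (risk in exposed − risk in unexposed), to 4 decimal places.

Cells: a = 570, b = 95, c = 1211, d = 2133.
Risk in exposed = 570/665 = 0.857143; risk in unexposed = 1211/3344 = 0.362141.
Risk difference = 0.857143 − 0.362141 = 0.495002

0.4950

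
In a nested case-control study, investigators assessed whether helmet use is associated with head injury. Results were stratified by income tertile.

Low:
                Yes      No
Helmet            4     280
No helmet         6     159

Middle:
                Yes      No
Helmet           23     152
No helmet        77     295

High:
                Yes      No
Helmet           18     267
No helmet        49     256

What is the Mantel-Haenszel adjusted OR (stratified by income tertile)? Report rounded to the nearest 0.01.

OR_MH = Σ(aᵢdᵢ/nᵢ) / Σ(bᵢcᵢ/nᵢ), where nᵢ is the stratum total.
Stratum 1 (Low): n = 449; a·d/n = 4·159/449 = 1.4165; b·c/n = 280·6/449 = 3.7416
Stratum 2 (Middle): n = 547; a·d/n = 23·295/547 = 12.4040; b·c/n = 152·77/547 = 21.3967
Stratum 3 (High): n = 590; a·d/n = 18·256/590 = 7.8102; b·c/n = 267·49/590 = 22.1746
OR_MH = (1.4165 + 12.4040 + 7.8102) / (3.7416 + 21.3967 + 22.1746) = 21.6307 / 47.3129 = 0.45718

0.46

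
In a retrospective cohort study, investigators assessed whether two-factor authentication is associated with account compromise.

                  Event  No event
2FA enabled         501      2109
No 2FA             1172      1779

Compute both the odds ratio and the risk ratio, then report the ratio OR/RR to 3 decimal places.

Cells: a = 501, b = 2109, c = 1172, d = 1779.
OR = (501·1779)/(2109·1172) = 891279/2471748 = 0.36059
Risk in exposed = 501/2610 = 0.19195; risk in unexposed = 1172/2951 = 0.39715; RR = 0.48332
OR/RR = 0.36059 / 0.48332 = 0.74605
The outcome is not rare, so the OR lies further from 1 than the RR.

0.746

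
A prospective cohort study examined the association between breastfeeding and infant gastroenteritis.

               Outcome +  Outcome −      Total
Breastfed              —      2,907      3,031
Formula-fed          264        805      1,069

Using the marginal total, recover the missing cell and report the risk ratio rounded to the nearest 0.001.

0.166

The missing cell is in the exposed row: 3031 − 2907 = 124.
So a = 124, b = 2907, c = 264, d = 805.
RR = [a/(a+b)] / [c/(c+d)] = (124/3031) / (264/1069) = 0.04091/0.24696 = 0.16566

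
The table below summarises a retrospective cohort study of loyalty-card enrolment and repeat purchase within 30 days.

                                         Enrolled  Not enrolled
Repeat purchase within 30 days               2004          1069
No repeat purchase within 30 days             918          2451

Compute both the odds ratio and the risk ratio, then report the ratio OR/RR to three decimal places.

Reading the table with exposure as columns: a = 2004 (Enrolled, case), b = 918 (Enrolled, non-case), c = 1069 (Not enrolled, case), d = 2451.
OR = (2004·2451)/(918·1069) = 4911804/981342 = 5.00519
Risk in exposed = 2004/2922 = 0.68583; risk in unexposed = 1069/3520 = 0.30369; RR = 2.25830
OR/RR = 5.00519 / 2.25830 = 2.21635
The outcome is not rare, so the OR lies further from 1 than the RR.

2.216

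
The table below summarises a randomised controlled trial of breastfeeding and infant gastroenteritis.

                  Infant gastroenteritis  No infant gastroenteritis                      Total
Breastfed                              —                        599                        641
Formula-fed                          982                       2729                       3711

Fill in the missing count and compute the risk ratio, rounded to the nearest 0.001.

0.248

The missing cell is in the exposed row: 641 − 599 = 42.
So a = 42, b = 599, c = 982, d = 2729.
RR = [a/(a+b)] / [c/(c+d)] = (42/641) / (982/3711) = 0.06552/0.26462 = 0.24761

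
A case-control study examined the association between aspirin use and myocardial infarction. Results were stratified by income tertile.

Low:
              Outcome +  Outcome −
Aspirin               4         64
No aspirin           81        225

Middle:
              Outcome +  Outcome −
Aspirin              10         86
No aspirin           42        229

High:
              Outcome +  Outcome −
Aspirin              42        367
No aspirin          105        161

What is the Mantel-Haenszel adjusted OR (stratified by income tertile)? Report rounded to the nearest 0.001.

OR_MH = Σ(aᵢdᵢ/nᵢ) / Σ(bᵢcᵢ/nᵢ), where nᵢ is the stratum total.
Stratum 1 (Low): n = 374; a·d/n = 4·225/374 = 2.4064; b·c/n = 64·81/374 = 13.8610
Stratum 2 (Middle): n = 367; a·d/n = 10·229/367 = 6.2398; b·c/n = 86·42/367 = 9.8420
Stratum 3 (High): n = 675; a·d/n = 42·161/675 = 10.0178; b·c/n = 367·105/675 = 57.0889
OR_MH = (2.4064 + 6.2398 + 10.0178) / (13.8610 + 9.8420 + 57.0889) = 18.6640 / 80.7918 = 0.23101

0.231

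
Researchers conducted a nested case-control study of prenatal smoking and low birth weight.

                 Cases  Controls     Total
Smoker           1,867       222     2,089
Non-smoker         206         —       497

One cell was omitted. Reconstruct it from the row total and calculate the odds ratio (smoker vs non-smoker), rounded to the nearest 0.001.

11.880

The missing cell is in the unexposed row: 497 − 206 = 291.
So a = 1867, b = 222, c = 206, d = 291.
OR = (a·d)/(b·c) = (1867 × 291) / (222 × 206) = 543297 / 45732 = 11.88002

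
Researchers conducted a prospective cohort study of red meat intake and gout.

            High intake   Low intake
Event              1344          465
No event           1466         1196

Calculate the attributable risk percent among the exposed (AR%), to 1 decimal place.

Reading the table with exposure as columns: a = 1344 (High intake, case), b = 1466 (High intake, non-case), c = 465 (Low intake, case), d = 1196.
Risk in exposed = 1344/2810 = 0.47829; risk in unexposed = 465/1661 = 0.27995.
RR = 0.47829/0.27995 = 1.70848
AR% = (RR − 1)/RR × 100 = (1.70848 − 1)/1.70848 × 100 = 41.4684%

41.5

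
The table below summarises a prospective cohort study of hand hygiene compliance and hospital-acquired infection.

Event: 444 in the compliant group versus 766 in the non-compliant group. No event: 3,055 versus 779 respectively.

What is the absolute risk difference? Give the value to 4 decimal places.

From the description: a = 444, b = 3055, c = 766, d = 779.
Risk in exposed = 444/3499 = 0.126893; risk in unexposed = 766/1545 = 0.495793.
Risk difference = 0.126893 − 0.495793 = -0.368899

-0.3689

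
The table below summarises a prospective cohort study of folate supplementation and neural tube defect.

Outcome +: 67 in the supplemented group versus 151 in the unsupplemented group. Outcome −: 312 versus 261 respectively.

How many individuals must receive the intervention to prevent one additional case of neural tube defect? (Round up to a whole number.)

6

Risk in treated group = 67/379 = 0.17678; risk in control = 151/412 = 0.36650.
Absolute risk reduction = 0.36650 − 0.17678 = 0.18972
NNT = 1 / ARR = 1 / 0.18972 = 5.271 → round up → 6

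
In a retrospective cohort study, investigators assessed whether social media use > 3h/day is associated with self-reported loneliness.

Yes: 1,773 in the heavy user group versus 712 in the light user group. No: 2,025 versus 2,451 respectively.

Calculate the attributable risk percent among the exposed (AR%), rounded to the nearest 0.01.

From the description: a = 1773, b = 2025, c = 712, d = 2451.
Risk in exposed = 1773/3798 = 0.46682; risk in unexposed = 712/3163 = 0.22510.
RR = 0.46682/0.22510 = 2.07383
AR% = (RR − 1)/RR × 100 = (2.07383 − 1)/2.07383 × 100 = 51.7800%

51.78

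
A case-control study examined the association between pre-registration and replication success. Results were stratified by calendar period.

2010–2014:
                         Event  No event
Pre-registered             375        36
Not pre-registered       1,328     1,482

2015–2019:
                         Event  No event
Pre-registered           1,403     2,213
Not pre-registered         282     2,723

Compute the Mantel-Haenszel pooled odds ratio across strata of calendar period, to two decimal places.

6.87

OR_MH = Σ(aᵢdᵢ/nᵢ) / Σ(bᵢcᵢ/nᵢ), where nᵢ is the stratum total.
Stratum 1 (2010–2014): n = 3221; a·d/n = 375·1482/3221 = 172.5396; b·c/n = 36·1328/3221 = 14.8426
Stratum 2 (2015–2019): n = 6621; a·d/n = 1403·2723/6621 = 577.0079; b·c/n = 2213·282/6621 = 94.2556
OR_MH = (172.5396 + 577.0079) / (14.8426 + 94.2556) = 749.5474 / 109.0981 = 6.87040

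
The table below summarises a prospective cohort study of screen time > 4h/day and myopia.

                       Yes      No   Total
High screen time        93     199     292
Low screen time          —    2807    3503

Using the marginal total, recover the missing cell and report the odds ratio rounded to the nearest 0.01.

The missing cell is in the unexposed row: 3503 − 2807 = 696.
So a = 93, b = 199, c = 696, d = 2807.
OR = (a·d)/(b·c) = (93 × 2807) / (199 × 696) = 261051 / 138504 = 1.88479

1.88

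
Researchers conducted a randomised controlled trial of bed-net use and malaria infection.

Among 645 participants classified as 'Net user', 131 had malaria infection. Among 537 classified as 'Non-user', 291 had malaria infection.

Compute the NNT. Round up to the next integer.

3

Risk in treated group = 131/645 = 0.20310; risk in control = 291/537 = 0.54190.
Absolute risk reduction = 0.54190 − 0.20310 = 0.33880
NNT = 1 / ARR = 1 / 0.33880 = 2.952 → round up → 3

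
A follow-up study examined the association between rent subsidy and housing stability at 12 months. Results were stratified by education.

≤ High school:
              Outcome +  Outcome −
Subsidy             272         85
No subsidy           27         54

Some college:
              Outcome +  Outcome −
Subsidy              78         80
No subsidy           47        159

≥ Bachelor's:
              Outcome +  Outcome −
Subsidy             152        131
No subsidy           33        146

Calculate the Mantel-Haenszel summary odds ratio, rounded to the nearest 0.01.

OR_MH = Σ(aᵢdᵢ/nᵢ) / Σ(bᵢcᵢ/nᵢ), where nᵢ is the stratum total.
Stratum 1 (≤ High school): n = 438; a·d/n = 272·54/438 = 33.5342; b·c/n = 85·27/438 = 5.2397
Stratum 2 (Some college): n = 364; a·d/n = 78·159/364 = 34.0714; b·c/n = 80·47/364 = 10.3297
Stratum 3 (≥ Bachelor's): n = 462; a·d/n = 152·146/462 = 48.0346; b·c/n = 131·33/462 = 9.3571
OR_MH = (33.5342 + 34.0714 + 48.0346) / (5.2397 + 10.3297 + 9.3571) = 115.6403 / 24.9265 = 4.63924

4.64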